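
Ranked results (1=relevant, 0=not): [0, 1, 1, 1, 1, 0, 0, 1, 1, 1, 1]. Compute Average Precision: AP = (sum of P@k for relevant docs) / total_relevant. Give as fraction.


Computing P@k for each relevant position:
Position 1: not relevant
Position 2: relevant, P@2 = 1/2 = 1/2
Position 3: relevant, P@3 = 2/3 = 2/3
Position 4: relevant, P@4 = 3/4 = 3/4
Position 5: relevant, P@5 = 4/5 = 4/5
Position 6: not relevant
Position 7: not relevant
Position 8: relevant, P@8 = 5/8 = 5/8
Position 9: relevant, P@9 = 6/9 = 2/3
Position 10: relevant, P@10 = 7/10 = 7/10
Position 11: relevant, P@11 = 8/11 = 8/11
Sum of P@k = 1/2 + 2/3 + 3/4 + 4/5 + 5/8 + 2/3 + 7/10 + 8/11 = 1435/264
AP = 1435/264 / 8 = 1435/2112

1435/2112


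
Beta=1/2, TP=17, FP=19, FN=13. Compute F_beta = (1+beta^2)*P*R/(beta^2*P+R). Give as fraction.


P = TP/(TP+FP) = 17/36 = 17/36
R = TP/(TP+FN) = 17/30 = 17/30
beta^2 = 1/2^2 = 1/4
(1 + beta^2) = 5/4
Numerator = (1+beta^2)*P*R = 289/864
Denominator = beta^2*P + R = 17/144 + 17/30 = 493/720
F_beta = 85/174

85/174


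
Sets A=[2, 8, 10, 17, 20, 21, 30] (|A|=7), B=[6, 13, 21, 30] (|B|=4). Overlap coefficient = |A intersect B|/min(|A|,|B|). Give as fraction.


A intersect B = [21, 30]
|A intersect B| = 2
min(|A|, |B|) = min(7, 4) = 4
Overlap = 2 / 4 = 1/2

1/2


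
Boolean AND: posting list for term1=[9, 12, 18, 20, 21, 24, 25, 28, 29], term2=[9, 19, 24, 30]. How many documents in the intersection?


Boolean AND: find intersection of posting lists
term1 docs: [9, 12, 18, 20, 21, 24, 25, 28, 29]
term2 docs: [9, 19, 24, 30]
Intersection: [9, 24]
|intersection| = 2

2


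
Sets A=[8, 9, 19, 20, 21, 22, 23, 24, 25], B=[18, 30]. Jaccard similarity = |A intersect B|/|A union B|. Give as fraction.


A intersect B = []
|A intersect B| = 0
A union B = [8, 9, 18, 19, 20, 21, 22, 23, 24, 25, 30]
|A union B| = 11
Jaccard = 0/11 = 0

0


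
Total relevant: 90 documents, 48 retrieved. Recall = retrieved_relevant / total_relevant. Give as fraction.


Recall = retrieved_relevant / total_relevant
= 48 / 90
= 48 / (48 + 42)
= 8/15

8/15


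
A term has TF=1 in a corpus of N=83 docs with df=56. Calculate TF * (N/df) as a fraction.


TF * (N/df)
= 1 * (83/56)
= 1 * 83/56
= 83/56

83/56


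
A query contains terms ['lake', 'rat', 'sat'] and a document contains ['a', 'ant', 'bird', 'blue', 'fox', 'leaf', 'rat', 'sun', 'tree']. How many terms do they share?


Query terms: ['lake', 'rat', 'sat']
Document terms: ['a', 'ant', 'bird', 'blue', 'fox', 'leaf', 'rat', 'sun', 'tree']
Common terms: ['rat']
Overlap count = 1

1


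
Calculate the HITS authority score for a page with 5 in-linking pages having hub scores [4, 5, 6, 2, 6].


Authority = sum of hub scores of in-linkers
In-link 1: hub score = 4
In-link 2: hub score = 5
In-link 3: hub score = 6
In-link 4: hub score = 2
In-link 5: hub score = 6
Authority = 4 + 5 + 6 + 2 + 6 = 23

23


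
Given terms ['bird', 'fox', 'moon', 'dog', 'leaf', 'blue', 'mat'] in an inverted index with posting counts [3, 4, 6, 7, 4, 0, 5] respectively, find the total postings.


Summing posting list sizes:
'bird': 3 postings
'fox': 4 postings
'moon': 6 postings
'dog': 7 postings
'leaf': 4 postings
'blue': 0 postings
'mat': 5 postings
Total = 3 + 4 + 6 + 7 + 4 + 0 + 5 = 29

29


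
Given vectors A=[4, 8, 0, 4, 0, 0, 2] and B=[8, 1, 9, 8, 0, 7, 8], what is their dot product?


Dot product = sum of element-wise products
A[0]*B[0] = 4*8 = 32
A[1]*B[1] = 8*1 = 8
A[2]*B[2] = 0*9 = 0
A[3]*B[3] = 4*8 = 32
A[4]*B[4] = 0*0 = 0
A[5]*B[5] = 0*7 = 0
A[6]*B[6] = 2*8 = 16
Sum = 32 + 8 + 0 + 32 + 0 + 0 + 16 = 88

88


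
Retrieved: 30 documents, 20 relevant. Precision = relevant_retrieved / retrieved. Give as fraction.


Precision = relevant_retrieved / total_retrieved
= 20 / 30
= 20 / (20 + 10)
= 2/3

2/3


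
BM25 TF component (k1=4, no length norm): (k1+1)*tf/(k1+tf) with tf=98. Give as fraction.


BM25 TF component = (k1+1)*tf / (k1+tf)
k1 = 4, tf = 98
Numerator = (4+1)*98 = 490
Denominator = 4 + 98 = 102
= 490/102 = 245/51

245/51


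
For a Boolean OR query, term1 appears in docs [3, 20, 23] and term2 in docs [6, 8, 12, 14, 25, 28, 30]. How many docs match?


Boolean OR: find union of posting lists
term1 docs: [3, 20, 23]
term2 docs: [6, 8, 12, 14, 25, 28, 30]
Union: [3, 6, 8, 12, 14, 20, 23, 25, 28, 30]
|union| = 10

10


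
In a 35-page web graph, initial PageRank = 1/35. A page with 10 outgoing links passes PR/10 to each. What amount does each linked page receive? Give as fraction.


Initial PR = 1/35 = 1/35
Outlinks = 10
Contribution per link = PR / outlinks
= 1/35 / 10
= 1/350

1/350


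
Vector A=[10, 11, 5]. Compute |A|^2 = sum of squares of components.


|A|^2 = sum of squared components
A[0]^2 = 10^2 = 100
A[1]^2 = 11^2 = 121
A[2]^2 = 5^2 = 25
Sum = 100 + 121 + 25 = 246

246


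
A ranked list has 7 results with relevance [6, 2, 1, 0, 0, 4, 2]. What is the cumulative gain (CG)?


Cumulative Gain = sum of relevance scores
Position 1: rel=6, running sum=6
Position 2: rel=2, running sum=8
Position 3: rel=1, running sum=9
Position 4: rel=0, running sum=9
Position 5: rel=0, running sum=9
Position 6: rel=4, running sum=13
Position 7: rel=2, running sum=15
CG = 15

15


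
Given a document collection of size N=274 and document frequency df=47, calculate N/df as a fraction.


IDF ratio = N / df
= 274 / 47
= 274/47

274/47


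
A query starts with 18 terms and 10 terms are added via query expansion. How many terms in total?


Original terms: 18
Expansion terms: 10
Total = 18 + 10 = 28

28


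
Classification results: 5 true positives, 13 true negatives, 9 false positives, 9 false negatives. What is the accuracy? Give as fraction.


Accuracy = (TP + TN) / (TP + TN + FP + FN)
TP + TN = 5 + 13 = 18
Total = 5 + 13 + 9 + 9 = 36
Accuracy = 18 / 36 = 1/2

1/2


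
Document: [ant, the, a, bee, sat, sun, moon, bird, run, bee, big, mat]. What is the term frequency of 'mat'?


Document has 12 words
Scanning for 'mat':
Found at positions: [11]
Count = 1

1


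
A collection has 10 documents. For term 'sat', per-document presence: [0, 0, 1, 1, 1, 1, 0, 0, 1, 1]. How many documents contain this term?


Checking each document for 'sat':
Doc 1: absent
Doc 2: absent
Doc 3: present
Doc 4: present
Doc 5: present
Doc 6: present
Doc 7: absent
Doc 8: absent
Doc 9: present
Doc 10: present
df = sum of presences = 0 + 0 + 1 + 1 + 1 + 1 + 0 + 0 + 1 + 1 = 6

6


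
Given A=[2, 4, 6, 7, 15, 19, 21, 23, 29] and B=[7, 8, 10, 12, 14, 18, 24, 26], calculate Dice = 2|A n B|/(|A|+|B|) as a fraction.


A intersect B = [7]
|A intersect B| = 1
|A| = 9, |B| = 8
Dice = 2*1 / (9+8)
= 2 / 17 = 2/17

2/17


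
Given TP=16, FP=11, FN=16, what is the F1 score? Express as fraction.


F1 = 2 * P * R / (P + R)
P = TP/(TP+FP) = 16/27 = 16/27
R = TP/(TP+FN) = 16/32 = 1/2
2 * P * R = 2 * 16/27 * 1/2 = 16/27
P + R = 16/27 + 1/2 = 59/54
F1 = 16/27 / 59/54 = 32/59

32/59


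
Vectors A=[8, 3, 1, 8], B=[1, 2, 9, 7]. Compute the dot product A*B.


Dot product = sum of element-wise products
A[0]*B[0] = 8*1 = 8
A[1]*B[1] = 3*2 = 6
A[2]*B[2] = 1*9 = 9
A[3]*B[3] = 8*7 = 56
Sum = 8 + 6 + 9 + 56 = 79

79


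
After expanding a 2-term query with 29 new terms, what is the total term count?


Original terms: 2
Expansion terms: 29
Total = 2 + 29 = 31

31


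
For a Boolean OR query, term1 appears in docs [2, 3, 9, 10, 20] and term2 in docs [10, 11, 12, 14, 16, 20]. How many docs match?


Boolean OR: find union of posting lists
term1 docs: [2, 3, 9, 10, 20]
term2 docs: [10, 11, 12, 14, 16, 20]
Union: [2, 3, 9, 10, 11, 12, 14, 16, 20]
|union| = 9

9


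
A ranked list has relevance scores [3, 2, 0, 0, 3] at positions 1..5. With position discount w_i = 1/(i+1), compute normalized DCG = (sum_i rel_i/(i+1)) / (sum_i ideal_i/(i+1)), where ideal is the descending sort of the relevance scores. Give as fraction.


Position discount weights w_i = 1/(i+1) for i=1..5:
Weights = [1/2, 1/3, 1/4, 1/5, 1/6]
Actual relevance: [3, 2, 0, 0, 3]
DCG = 3/2 + 2/3 + 0/4 + 0/5 + 3/6 = 8/3
Ideal relevance (sorted desc): [3, 3, 2, 0, 0]
Ideal DCG = 3/2 + 3/3 + 2/4 + 0/5 + 0/6 = 3
nDCG = DCG / ideal_DCG = 8/3 / 3 = 8/9

8/9


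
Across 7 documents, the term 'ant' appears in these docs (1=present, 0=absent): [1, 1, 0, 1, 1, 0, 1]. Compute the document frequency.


Checking each document for 'ant':
Doc 1: present
Doc 2: present
Doc 3: absent
Doc 4: present
Doc 5: present
Doc 6: absent
Doc 7: present
df = sum of presences = 1 + 1 + 0 + 1 + 1 + 0 + 1 = 5

5


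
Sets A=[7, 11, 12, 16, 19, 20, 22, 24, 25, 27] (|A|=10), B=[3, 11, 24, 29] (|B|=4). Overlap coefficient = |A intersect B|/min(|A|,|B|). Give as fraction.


A intersect B = [11, 24]
|A intersect B| = 2
min(|A|, |B|) = min(10, 4) = 4
Overlap = 2 / 4 = 1/2

1/2


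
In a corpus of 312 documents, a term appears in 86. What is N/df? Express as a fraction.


IDF ratio = N / df
= 312 / 86
= 156/43

156/43


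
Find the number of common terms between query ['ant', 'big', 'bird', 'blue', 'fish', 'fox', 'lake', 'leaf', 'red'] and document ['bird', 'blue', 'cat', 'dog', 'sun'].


Query terms: ['ant', 'big', 'bird', 'blue', 'fish', 'fox', 'lake', 'leaf', 'red']
Document terms: ['bird', 'blue', 'cat', 'dog', 'sun']
Common terms: ['bird', 'blue']
Overlap count = 2

2


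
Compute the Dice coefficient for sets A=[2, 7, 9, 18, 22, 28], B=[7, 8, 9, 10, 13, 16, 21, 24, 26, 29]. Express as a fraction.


A intersect B = [7, 9]
|A intersect B| = 2
|A| = 6, |B| = 10
Dice = 2*2 / (6+10)
= 4 / 16 = 1/4

1/4


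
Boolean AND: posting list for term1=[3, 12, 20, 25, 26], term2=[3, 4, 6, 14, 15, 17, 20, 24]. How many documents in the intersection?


Boolean AND: find intersection of posting lists
term1 docs: [3, 12, 20, 25, 26]
term2 docs: [3, 4, 6, 14, 15, 17, 20, 24]
Intersection: [3, 20]
|intersection| = 2

2


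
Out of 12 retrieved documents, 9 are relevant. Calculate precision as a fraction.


Precision = relevant_retrieved / total_retrieved
= 9 / 12
= 9 / (9 + 3)
= 3/4

3/4


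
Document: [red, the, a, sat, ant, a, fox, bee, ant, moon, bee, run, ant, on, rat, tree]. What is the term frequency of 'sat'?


Document has 16 words
Scanning for 'sat':
Found at positions: [3]
Count = 1

1


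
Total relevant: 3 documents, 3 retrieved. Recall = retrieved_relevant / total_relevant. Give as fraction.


Recall = retrieved_relevant / total_relevant
= 3 / 3
= 3 / (3 + 0)
= 1

1


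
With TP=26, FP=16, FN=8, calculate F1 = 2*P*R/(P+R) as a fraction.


F1 = 2 * P * R / (P + R)
P = TP/(TP+FP) = 26/42 = 13/21
R = TP/(TP+FN) = 26/34 = 13/17
2 * P * R = 2 * 13/21 * 13/17 = 338/357
P + R = 13/21 + 13/17 = 494/357
F1 = 338/357 / 494/357 = 13/19

13/19


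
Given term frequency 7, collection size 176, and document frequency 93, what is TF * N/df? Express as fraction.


TF * (N/df)
= 7 * (176/93)
= 7 * 176/93
= 1232/93

1232/93


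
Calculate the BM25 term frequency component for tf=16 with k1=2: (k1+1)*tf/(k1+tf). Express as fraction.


BM25 TF component = (k1+1)*tf / (k1+tf)
k1 = 2, tf = 16
Numerator = (2+1)*16 = 48
Denominator = 2 + 16 = 18
= 48/18 = 8/3

8/3


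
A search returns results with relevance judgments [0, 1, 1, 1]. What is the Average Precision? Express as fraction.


Computing P@k for each relevant position:
Position 1: not relevant
Position 2: relevant, P@2 = 1/2 = 1/2
Position 3: relevant, P@3 = 2/3 = 2/3
Position 4: relevant, P@4 = 3/4 = 3/4
Sum of P@k = 1/2 + 2/3 + 3/4 = 23/12
AP = 23/12 / 3 = 23/36

23/36


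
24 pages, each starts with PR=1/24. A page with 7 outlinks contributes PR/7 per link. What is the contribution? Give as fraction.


Initial PR = 1/24 = 1/24
Outlinks = 7
Contribution per link = PR / outlinks
= 1/24 / 7
= 1/168

1/168


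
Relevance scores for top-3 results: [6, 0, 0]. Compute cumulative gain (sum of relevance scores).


Cumulative Gain = sum of relevance scores
Position 1: rel=6, running sum=6
Position 2: rel=0, running sum=6
Position 3: rel=0, running sum=6
CG = 6

6


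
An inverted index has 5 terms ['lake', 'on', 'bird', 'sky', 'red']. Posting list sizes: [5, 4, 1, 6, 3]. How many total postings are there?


Summing posting list sizes:
'lake': 5 postings
'on': 4 postings
'bird': 1 postings
'sky': 6 postings
'red': 3 postings
Total = 5 + 4 + 1 + 6 + 3 = 19

19


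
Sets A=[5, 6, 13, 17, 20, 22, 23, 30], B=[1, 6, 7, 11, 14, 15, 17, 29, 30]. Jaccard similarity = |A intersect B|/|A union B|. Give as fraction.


A intersect B = [6, 17, 30]
|A intersect B| = 3
A union B = [1, 5, 6, 7, 11, 13, 14, 15, 17, 20, 22, 23, 29, 30]
|A union B| = 14
Jaccard = 3/14 = 3/14

3/14


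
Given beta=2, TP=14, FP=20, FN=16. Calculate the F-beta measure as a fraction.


P = TP/(TP+FP) = 14/34 = 7/17
R = TP/(TP+FN) = 14/30 = 7/15
beta^2 = 2^2 = 4
(1 + beta^2) = 5
Numerator = (1+beta^2)*P*R = 49/51
Denominator = beta^2*P + R = 28/17 + 7/15 = 539/255
F_beta = 5/11

5/11


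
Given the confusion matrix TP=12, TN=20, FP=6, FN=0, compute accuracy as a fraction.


Accuracy = (TP + TN) / (TP + TN + FP + FN)
TP + TN = 12 + 20 = 32
Total = 12 + 20 + 6 + 0 = 38
Accuracy = 32 / 38 = 16/19

16/19


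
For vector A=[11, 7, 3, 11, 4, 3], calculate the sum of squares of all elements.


|A|^2 = sum of squared components
A[0]^2 = 11^2 = 121
A[1]^2 = 7^2 = 49
A[2]^2 = 3^2 = 9
A[3]^2 = 11^2 = 121
A[4]^2 = 4^2 = 16
A[5]^2 = 3^2 = 9
Sum = 121 + 49 + 9 + 121 + 16 + 9 = 325

325


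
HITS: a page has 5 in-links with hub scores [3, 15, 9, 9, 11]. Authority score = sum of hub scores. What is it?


Authority = sum of hub scores of in-linkers
In-link 1: hub score = 3
In-link 2: hub score = 15
In-link 3: hub score = 9
In-link 4: hub score = 9
In-link 5: hub score = 11
Authority = 3 + 15 + 9 + 9 + 11 = 47

47


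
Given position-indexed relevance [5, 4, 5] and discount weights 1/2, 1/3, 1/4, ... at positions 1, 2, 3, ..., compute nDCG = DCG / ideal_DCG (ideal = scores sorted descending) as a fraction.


Position discount weights w_i = 1/(i+1) for i=1..3:
Weights = [1/2, 1/3, 1/4]
Actual relevance: [5, 4, 5]
DCG = 5/2 + 4/3 + 5/4 = 61/12
Ideal relevance (sorted desc): [5, 5, 4]
Ideal DCG = 5/2 + 5/3 + 4/4 = 31/6
nDCG = DCG / ideal_DCG = 61/12 / 31/6 = 61/62

61/62


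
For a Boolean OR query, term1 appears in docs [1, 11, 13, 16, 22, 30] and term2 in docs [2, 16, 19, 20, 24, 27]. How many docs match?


Boolean OR: find union of posting lists
term1 docs: [1, 11, 13, 16, 22, 30]
term2 docs: [2, 16, 19, 20, 24, 27]
Union: [1, 2, 11, 13, 16, 19, 20, 22, 24, 27, 30]
|union| = 11

11


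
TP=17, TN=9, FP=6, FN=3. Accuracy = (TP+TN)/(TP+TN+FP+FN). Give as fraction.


Accuracy = (TP + TN) / (TP + TN + FP + FN)
TP + TN = 17 + 9 = 26
Total = 17 + 9 + 6 + 3 = 35
Accuracy = 26 / 35 = 26/35

26/35


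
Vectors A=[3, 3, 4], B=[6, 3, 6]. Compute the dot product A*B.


Dot product = sum of element-wise products
A[0]*B[0] = 3*6 = 18
A[1]*B[1] = 3*3 = 9
A[2]*B[2] = 4*6 = 24
Sum = 18 + 9 + 24 = 51

51


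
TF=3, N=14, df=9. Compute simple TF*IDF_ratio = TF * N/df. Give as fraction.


TF * (N/df)
= 3 * (14/9)
= 3 * 14/9
= 14/3

14/3


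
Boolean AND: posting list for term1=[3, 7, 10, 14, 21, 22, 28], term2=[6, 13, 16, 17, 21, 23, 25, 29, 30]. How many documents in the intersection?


Boolean AND: find intersection of posting lists
term1 docs: [3, 7, 10, 14, 21, 22, 28]
term2 docs: [6, 13, 16, 17, 21, 23, 25, 29, 30]
Intersection: [21]
|intersection| = 1

1


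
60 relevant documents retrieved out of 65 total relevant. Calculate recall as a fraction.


Recall = retrieved_relevant / total_relevant
= 60 / 65
= 60 / (60 + 5)
= 12/13

12/13


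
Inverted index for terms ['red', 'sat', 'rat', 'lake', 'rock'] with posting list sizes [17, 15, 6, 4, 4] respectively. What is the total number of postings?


Summing posting list sizes:
'red': 17 postings
'sat': 15 postings
'rat': 6 postings
'lake': 4 postings
'rock': 4 postings
Total = 17 + 15 + 6 + 4 + 4 = 46

46


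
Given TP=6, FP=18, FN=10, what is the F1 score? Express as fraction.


F1 = 2 * P * R / (P + R)
P = TP/(TP+FP) = 6/24 = 1/4
R = TP/(TP+FN) = 6/16 = 3/8
2 * P * R = 2 * 1/4 * 3/8 = 3/16
P + R = 1/4 + 3/8 = 5/8
F1 = 3/16 / 5/8 = 3/10

3/10


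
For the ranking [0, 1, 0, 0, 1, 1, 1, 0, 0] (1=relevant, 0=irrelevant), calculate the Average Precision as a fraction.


Computing P@k for each relevant position:
Position 1: not relevant
Position 2: relevant, P@2 = 1/2 = 1/2
Position 3: not relevant
Position 4: not relevant
Position 5: relevant, P@5 = 2/5 = 2/5
Position 6: relevant, P@6 = 3/6 = 1/2
Position 7: relevant, P@7 = 4/7 = 4/7
Position 8: not relevant
Position 9: not relevant
Sum of P@k = 1/2 + 2/5 + 1/2 + 4/7 = 69/35
AP = 69/35 / 4 = 69/140

69/140


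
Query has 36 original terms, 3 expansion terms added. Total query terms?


Original terms: 36
Expansion terms: 3
Total = 36 + 3 = 39

39


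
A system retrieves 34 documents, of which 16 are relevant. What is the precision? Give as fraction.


Precision = relevant_retrieved / total_retrieved
= 16 / 34
= 16 / (16 + 18)
= 8/17

8/17


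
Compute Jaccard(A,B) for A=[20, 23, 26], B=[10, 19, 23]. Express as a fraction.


A intersect B = [23]
|A intersect B| = 1
A union B = [10, 19, 20, 23, 26]
|A union B| = 5
Jaccard = 1/5 = 1/5

1/5


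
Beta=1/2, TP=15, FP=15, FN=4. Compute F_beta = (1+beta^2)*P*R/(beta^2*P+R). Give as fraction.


P = TP/(TP+FP) = 15/30 = 1/2
R = TP/(TP+FN) = 15/19 = 15/19
beta^2 = 1/2^2 = 1/4
(1 + beta^2) = 5/4
Numerator = (1+beta^2)*P*R = 75/152
Denominator = beta^2*P + R = 1/8 + 15/19 = 139/152
F_beta = 75/139

75/139


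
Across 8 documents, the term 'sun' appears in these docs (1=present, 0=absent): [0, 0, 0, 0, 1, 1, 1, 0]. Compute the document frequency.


Checking each document for 'sun':
Doc 1: absent
Doc 2: absent
Doc 3: absent
Doc 4: absent
Doc 5: present
Doc 6: present
Doc 7: present
Doc 8: absent
df = sum of presences = 0 + 0 + 0 + 0 + 1 + 1 + 1 + 0 = 3

3


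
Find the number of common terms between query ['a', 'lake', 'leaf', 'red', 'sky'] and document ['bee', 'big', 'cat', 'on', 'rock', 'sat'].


Query terms: ['a', 'lake', 'leaf', 'red', 'sky']
Document terms: ['bee', 'big', 'cat', 'on', 'rock', 'sat']
Common terms: []
Overlap count = 0

0


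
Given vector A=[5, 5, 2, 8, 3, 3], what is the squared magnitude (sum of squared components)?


|A|^2 = sum of squared components
A[0]^2 = 5^2 = 25
A[1]^2 = 5^2 = 25
A[2]^2 = 2^2 = 4
A[3]^2 = 8^2 = 64
A[4]^2 = 3^2 = 9
A[5]^2 = 3^2 = 9
Sum = 25 + 25 + 4 + 64 + 9 + 9 = 136

136


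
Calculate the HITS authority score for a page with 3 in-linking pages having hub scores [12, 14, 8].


Authority = sum of hub scores of in-linkers
In-link 1: hub score = 12
In-link 2: hub score = 14
In-link 3: hub score = 8
Authority = 12 + 14 + 8 = 34

34


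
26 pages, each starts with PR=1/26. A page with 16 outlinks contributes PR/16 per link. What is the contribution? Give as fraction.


Initial PR = 1/26 = 1/26
Outlinks = 16
Contribution per link = PR / outlinks
= 1/26 / 16
= 1/416

1/416


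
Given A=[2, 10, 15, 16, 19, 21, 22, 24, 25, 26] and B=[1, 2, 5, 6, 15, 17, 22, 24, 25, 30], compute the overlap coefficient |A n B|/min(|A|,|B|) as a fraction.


A intersect B = [2, 15, 22, 24, 25]
|A intersect B| = 5
min(|A|, |B|) = min(10, 10) = 10
Overlap = 5 / 10 = 1/2

1/2


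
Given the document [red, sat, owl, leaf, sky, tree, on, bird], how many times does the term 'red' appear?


Document has 8 words
Scanning for 'red':
Found at positions: [0]
Count = 1

1


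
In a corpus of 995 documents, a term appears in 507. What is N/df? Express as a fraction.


IDF ratio = N / df
= 995 / 507
= 995/507

995/507


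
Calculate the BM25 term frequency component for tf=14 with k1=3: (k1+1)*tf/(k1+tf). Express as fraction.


BM25 TF component = (k1+1)*tf / (k1+tf)
k1 = 3, tf = 14
Numerator = (3+1)*14 = 56
Denominator = 3 + 14 = 17
= 56/17 = 56/17

56/17


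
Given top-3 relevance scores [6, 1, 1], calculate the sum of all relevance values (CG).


Cumulative Gain = sum of relevance scores
Position 1: rel=6, running sum=6
Position 2: rel=1, running sum=7
Position 3: rel=1, running sum=8
CG = 8

8


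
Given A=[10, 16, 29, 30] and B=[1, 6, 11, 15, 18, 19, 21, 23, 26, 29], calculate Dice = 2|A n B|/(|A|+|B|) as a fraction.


A intersect B = [29]
|A intersect B| = 1
|A| = 4, |B| = 10
Dice = 2*1 / (4+10)
= 2 / 14 = 1/7

1/7


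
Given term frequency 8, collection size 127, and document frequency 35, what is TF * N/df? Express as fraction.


TF * (N/df)
= 8 * (127/35)
= 8 * 127/35
= 1016/35

1016/35


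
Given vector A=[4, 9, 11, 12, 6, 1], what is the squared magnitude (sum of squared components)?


|A|^2 = sum of squared components
A[0]^2 = 4^2 = 16
A[1]^2 = 9^2 = 81
A[2]^2 = 11^2 = 121
A[3]^2 = 12^2 = 144
A[4]^2 = 6^2 = 36
A[5]^2 = 1^2 = 1
Sum = 16 + 81 + 121 + 144 + 36 + 1 = 399

399


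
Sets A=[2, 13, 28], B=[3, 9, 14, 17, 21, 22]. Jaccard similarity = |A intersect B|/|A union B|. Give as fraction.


A intersect B = []
|A intersect B| = 0
A union B = [2, 3, 9, 13, 14, 17, 21, 22, 28]
|A union B| = 9
Jaccard = 0/9 = 0

0


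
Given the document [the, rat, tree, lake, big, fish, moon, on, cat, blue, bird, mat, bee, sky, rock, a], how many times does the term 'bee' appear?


Document has 16 words
Scanning for 'bee':
Found at positions: [12]
Count = 1

1


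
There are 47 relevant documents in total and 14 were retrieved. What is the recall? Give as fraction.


Recall = retrieved_relevant / total_relevant
= 14 / 47
= 14 / (14 + 33)
= 14/47

14/47


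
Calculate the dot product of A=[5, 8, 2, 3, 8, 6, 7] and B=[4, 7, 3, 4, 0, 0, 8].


Dot product = sum of element-wise products
A[0]*B[0] = 5*4 = 20
A[1]*B[1] = 8*7 = 56
A[2]*B[2] = 2*3 = 6
A[3]*B[3] = 3*4 = 12
A[4]*B[4] = 8*0 = 0
A[5]*B[5] = 6*0 = 0
A[6]*B[6] = 7*8 = 56
Sum = 20 + 56 + 6 + 12 + 0 + 0 + 56 = 150

150


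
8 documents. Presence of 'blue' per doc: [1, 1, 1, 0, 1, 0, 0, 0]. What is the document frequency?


Checking each document for 'blue':
Doc 1: present
Doc 2: present
Doc 3: present
Doc 4: absent
Doc 5: present
Doc 6: absent
Doc 7: absent
Doc 8: absent
df = sum of presences = 1 + 1 + 1 + 0 + 1 + 0 + 0 + 0 = 4

4


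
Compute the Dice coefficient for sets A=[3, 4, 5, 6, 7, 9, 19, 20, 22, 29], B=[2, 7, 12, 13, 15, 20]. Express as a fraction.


A intersect B = [7, 20]
|A intersect B| = 2
|A| = 10, |B| = 6
Dice = 2*2 / (10+6)
= 4 / 16 = 1/4

1/4


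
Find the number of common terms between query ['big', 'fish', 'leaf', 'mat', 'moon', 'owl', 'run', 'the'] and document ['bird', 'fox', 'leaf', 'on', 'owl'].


Query terms: ['big', 'fish', 'leaf', 'mat', 'moon', 'owl', 'run', 'the']
Document terms: ['bird', 'fox', 'leaf', 'on', 'owl']
Common terms: ['leaf', 'owl']
Overlap count = 2

2


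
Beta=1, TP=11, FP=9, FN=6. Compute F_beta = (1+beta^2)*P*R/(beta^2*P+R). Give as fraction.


P = TP/(TP+FP) = 11/20 = 11/20
R = TP/(TP+FN) = 11/17 = 11/17
beta^2 = 1^2 = 1
(1 + beta^2) = 2
Numerator = (1+beta^2)*P*R = 121/170
Denominator = beta^2*P + R = 11/20 + 11/17 = 407/340
F_beta = 22/37

22/37


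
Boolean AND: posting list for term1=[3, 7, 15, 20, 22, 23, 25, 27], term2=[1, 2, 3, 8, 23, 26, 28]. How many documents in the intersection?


Boolean AND: find intersection of posting lists
term1 docs: [3, 7, 15, 20, 22, 23, 25, 27]
term2 docs: [1, 2, 3, 8, 23, 26, 28]
Intersection: [3, 23]
|intersection| = 2

2


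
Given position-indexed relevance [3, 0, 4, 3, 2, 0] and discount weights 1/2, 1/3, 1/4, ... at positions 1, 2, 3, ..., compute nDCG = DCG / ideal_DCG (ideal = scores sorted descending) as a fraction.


Position discount weights w_i = 1/(i+1) for i=1..6:
Weights = [1/2, 1/3, 1/4, 1/5, 1/6, 1/7]
Actual relevance: [3, 0, 4, 3, 2, 0]
DCG = 3/2 + 0/3 + 4/4 + 3/5 + 2/6 + 0/7 = 103/30
Ideal relevance (sorted desc): [4, 3, 3, 2, 0, 0]
Ideal DCG = 4/2 + 3/3 + 3/4 + 2/5 + 0/6 + 0/7 = 83/20
nDCG = DCG / ideal_DCG = 103/30 / 83/20 = 206/249

206/249


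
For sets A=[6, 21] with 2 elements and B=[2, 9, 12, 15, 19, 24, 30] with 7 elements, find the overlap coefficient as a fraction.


A intersect B = []
|A intersect B| = 0
min(|A|, |B|) = min(2, 7) = 2
Overlap = 0 / 2 = 0

0


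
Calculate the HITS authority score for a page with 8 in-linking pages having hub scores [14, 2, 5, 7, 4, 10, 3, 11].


Authority = sum of hub scores of in-linkers
In-link 1: hub score = 14
In-link 2: hub score = 2
In-link 3: hub score = 5
In-link 4: hub score = 7
In-link 5: hub score = 4
In-link 6: hub score = 10
In-link 7: hub score = 3
In-link 8: hub score = 11
Authority = 14 + 2 + 5 + 7 + 4 + 10 + 3 + 11 = 56

56


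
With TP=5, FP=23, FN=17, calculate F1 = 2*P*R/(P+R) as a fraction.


F1 = 2 * P * R / (P + R)
P = TP/(TP+FP) = 5/28 = 5/28
R = TP/(TP+FN) = 5/22 = 5/22
2 * P * R = 2 * 5/28 * 5/22 = 25/308
P + R = 5/28 + 5/22 = 125/308
F1 = 25/308 / 125/308 = 1/5

1/5


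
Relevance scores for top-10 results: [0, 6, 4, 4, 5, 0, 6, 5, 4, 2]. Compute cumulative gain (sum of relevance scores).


Cumulative Gain = sum of relevance scores
Position 1: rel=0, running sum=0
Position 2: rel=6, running sum=6
Position 3: rel=4, running sum=10
Position 4: rel=4, running sum=14
Position 5: rel=5, running sum=19
Position 6: rel=0, running sum=19
Position 7: rel=6, running sum=25
Position 8: rel=5, running sum=30
Position 9: rel=4, running sum=34
Position 10: rel=2, running sum=36
CG = 36

36


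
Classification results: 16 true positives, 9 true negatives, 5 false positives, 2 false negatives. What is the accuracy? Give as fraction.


Accuracy = (TP + TN) / (TP + TN + FP + FN)
TP + TN = 16 + 9 = 25
Total = 16 + 9 + 5 + 2 = 32
Accuracy = 25 / 32 = 25/32

25/32


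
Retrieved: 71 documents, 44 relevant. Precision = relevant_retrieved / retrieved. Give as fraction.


Precision = relevant_retrieved / total_retrieved
= 44 / 71
= 44 / (44 + 27)
= 44/71

44/71


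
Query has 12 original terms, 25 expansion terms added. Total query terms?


Original terms: 12
Expansion terms: 25
Total = 12 + 25 = 37

37


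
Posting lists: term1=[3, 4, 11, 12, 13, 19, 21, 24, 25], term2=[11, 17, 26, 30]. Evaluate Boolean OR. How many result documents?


Boolean OR: find union of posting lists
term1 docs: [3, 4, 11, 12, 13, 19, 21, 24, 25]
term2 docs: [11, 17, 26, 30]
Union: [3, 4, 11, 12, 13, 17, 19, 21, 24, 25, 26, 30]
|union| = 12

12


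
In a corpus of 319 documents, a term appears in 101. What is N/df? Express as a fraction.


IDF ratio = N / df
= 319 / 101
= 319/101

319/101


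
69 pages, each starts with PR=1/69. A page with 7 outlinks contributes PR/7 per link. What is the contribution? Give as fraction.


Initial PR = 1/69 = 1/69
Outlinks = 7
Contribution per link = PR / outlinks
= 1/69 / 7
= 1/483

1/483


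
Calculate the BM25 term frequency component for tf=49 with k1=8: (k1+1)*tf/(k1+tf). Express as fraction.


BM25 TF component = (k1+1)*tf / (k1+tf)
k1 = 8, tf = 49
Numerator = (8+1)*49 = 441
Denominator = 8 + 49 = 57
= 441/57 = 147/19

147/19


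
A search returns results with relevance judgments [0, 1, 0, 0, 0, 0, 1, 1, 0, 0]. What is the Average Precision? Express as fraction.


Computing P@k for each relevant position:
Position 1: not relevant
Position 2: relevant, P@2 = 1/2 = 1/2
Position 3: not relevant
Position 4: not relevant
Position 5: not relevant
Position 6: not relevant
Position 7: relevant, P@7 = 2/7 = 2/7
Position 8: relevant, P@8 = 3/8 = 3/8
Position 9: not relevant
Position 10: not relevant
Sum of P@k = 1/2 + 2/7 + 3/8 = 65/56
AP = 65/56 / 3 = 65/168

65/168


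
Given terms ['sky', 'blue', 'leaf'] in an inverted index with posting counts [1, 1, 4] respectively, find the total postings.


Summing posting list sizes:
'sky': 1 postings
'blue': 1 postings
'leaf': 4 postings
Total = 1 + 1 + 4 = 6

6


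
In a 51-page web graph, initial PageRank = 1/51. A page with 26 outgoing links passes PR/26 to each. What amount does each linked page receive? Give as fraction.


Initial PR = 1/51 = 1/51
Outlinks = 26
Contribution per link = PR / outlinks
= 1/51 / 26
= 1/1326

1/1326


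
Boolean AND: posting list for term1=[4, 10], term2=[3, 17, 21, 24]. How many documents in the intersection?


Boolean AND: find intersection of posting lists
term1 docs: [4, 10]
term2 docs: [3, 17, 21, 24]
Intersection: []
|intersection| = 0

0


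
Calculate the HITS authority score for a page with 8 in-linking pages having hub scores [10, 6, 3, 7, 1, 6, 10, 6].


Authority = sum of hub scores of in-linkers
In-link 1: hub score = 10
In-link 2: hub score = 6
In-link 3: hub score = 3
In-link 4: hub score = 7
In-link 5: hub score = 1
In-link 6: hub score = 6
In-link 7: hub score = 10
In-link 8: hub score = 6
Authority = 10 + 6 + 3 + 7 + 1 + 6 + 10 + 6 = 49

49


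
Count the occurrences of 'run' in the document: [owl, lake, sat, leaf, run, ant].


Document has 6 words
Scanning for 'run':
Found at positions: [4]
Count = 1

1


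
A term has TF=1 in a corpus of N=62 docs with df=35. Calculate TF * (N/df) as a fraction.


TF * (N/df)
= 1 * (62/35)
= 1 * 62/35
= 62/35

62/35


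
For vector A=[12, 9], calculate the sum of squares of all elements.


|A|^2 = sum of squared components
A[0]^2 = 12^2 = 144
A[1]^2 = 9^2 = 81
Sum = 144 + 81 = 225

225


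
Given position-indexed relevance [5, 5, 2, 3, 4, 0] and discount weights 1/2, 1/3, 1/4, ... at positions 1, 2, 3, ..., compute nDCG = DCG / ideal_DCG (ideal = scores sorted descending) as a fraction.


Position discount weights w_i = 1/(i+1) for i=1..6:
Weights = [1/2, 1/3, 1/4, 1/5, 1/6, 1/7]
Actual relevance: [5, 5, 2, 3, 4, 0]
DCG = 5/2 + 5/3 + 2/4 + 3/5 + 4/6 + 0/7 = 89/15
Ideal relevance (sorted desc): [5, 5, 4, 3, 2, 0]
Ideal DCG = 5/2 + 5/3 + 4/4 + 3/5 + 2/6 + 0/7 = 61/10
nDCG = DCG / ideal_DCG = 89/15 / 61/10 = 178/183

178/183


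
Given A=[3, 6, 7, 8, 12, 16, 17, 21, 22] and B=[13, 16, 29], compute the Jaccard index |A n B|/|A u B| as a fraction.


A intersect B = [16]
|A intersect B| = 1
A union B = [3, 6, 7, 8, 12, 13, 16, 17, 21, 22, 29]
|A union B| = 11
Jaccard = 1/11 = 1/11

1/11


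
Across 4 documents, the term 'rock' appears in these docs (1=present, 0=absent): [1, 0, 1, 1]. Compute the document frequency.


Checking each document for 'rock':
Doc 1: present
Doc 2: absent
Doc 3: present
Doc 4: present
df = sum of presences = 1 + 0 + 1 + 1 = 3

3


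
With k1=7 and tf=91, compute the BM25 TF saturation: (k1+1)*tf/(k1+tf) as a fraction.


BM25 TF component = (k1+1)*tf / (k1+tf)
k1 = 7, tf = 91
Numerator = (7+1)*91 = 728
Denominator = 7 + 91 = 98
= 728/98 = 52/7

52/7


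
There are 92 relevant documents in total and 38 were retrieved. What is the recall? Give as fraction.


Recall = retrieved_relevant / total_relevant
= 38 / 92
= 38 / (38 + 54)
= 19/46

19/46


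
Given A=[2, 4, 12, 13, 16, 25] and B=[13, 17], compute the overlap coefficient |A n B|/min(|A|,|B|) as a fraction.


A intersect B = [13]
|A intersect B| = 1
min(|A|, |B|) = min(6, 2) = 2
Overlap = 1 / 2 = 1/2

1/2


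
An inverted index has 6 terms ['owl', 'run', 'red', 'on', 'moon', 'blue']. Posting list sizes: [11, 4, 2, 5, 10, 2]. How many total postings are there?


Summing posting list sizes:
'owl': 11 postings
'run': 4 postings
'red': 2 postings
'on': 5 postings
'moon': 10 postings
'blue': 2 postings
Total = 11 + 4 + 2 + 5 + 10 + 2 = 34

34


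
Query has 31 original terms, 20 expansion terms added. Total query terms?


Original terms: 31
Expansion terms: 20
Total = 31 + 20 = 51

51


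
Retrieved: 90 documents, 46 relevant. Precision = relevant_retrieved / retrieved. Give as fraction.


Precision = relevant_retrieved / total_retrieved
= 46 / 90
= 46 / (46 + 44)
= 23/45

23/45


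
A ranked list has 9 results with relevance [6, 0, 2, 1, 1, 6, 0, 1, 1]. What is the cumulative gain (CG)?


Cumulative Gain = sum of relevance scores
Position 1: rel=6, running sum=6
Position 2: rel=0, running sum=6
Position 3: rel=2, running sum=8
Position 4: rel=1, running sum=9
Position 5: rel=1, running sum=10
Position 6: rel=6, running sum=16
Position 7: rel=0, running sum=16
Position 8: rel=1, running sum=17
Position 9: rel=1, running sum=18
CG = 18

18


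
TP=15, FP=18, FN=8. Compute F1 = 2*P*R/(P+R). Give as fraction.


F1 = 2 * P * R / (P + R)
P = TP/(TP+FP) = 15/33 = 5/11
R = TP/(TP+FN) = 15/23 = 15/23
2 * P * R = 2 * 5/11 * 15/23 = 150/253
P + R = 5/11 + 15/23 = 280/253
F1 = 150/253 / 280/253 = 15/28

15/28


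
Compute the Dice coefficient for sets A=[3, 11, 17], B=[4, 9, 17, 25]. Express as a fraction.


A intersect B = [17]
|A intersect B| = 1
|A| = 3, |B| = 4
Dice = 2*1 / (3+4)
= 2 / 7 = 2/7

2/7


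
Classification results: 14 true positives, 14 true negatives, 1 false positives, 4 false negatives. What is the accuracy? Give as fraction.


Accuracy = (TP + TN) / (TP + TN + FP + FN)
TP + TN = 14 + 14 = 28
Total = 14 + 14 + 1 + 4 = 33
Accuracy = 28 / 33 = 28/33

28/33


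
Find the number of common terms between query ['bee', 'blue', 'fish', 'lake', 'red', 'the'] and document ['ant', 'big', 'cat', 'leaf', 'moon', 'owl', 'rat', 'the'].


Query terms: ['bee', 'blue', 'fish', 'lake', 'red', 'the']
Document terms: ['ant', 'big', 'cat', 'leaf', 'moon', 'owl', 'rat', 'the']
Common terms: ['the']
Overlap count = 1

1


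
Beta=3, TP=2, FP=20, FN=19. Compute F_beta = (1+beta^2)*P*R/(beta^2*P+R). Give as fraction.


P = TP/(TP+FP) = 2/22 = 1/11
R = TP/(TP+FN) = 2/21 = 2/21
beta^2 = 3^2 = 9
(1 + beta^2) = 10
Numerator = (1+beta^2)*P*R = 20/231
Denominator = beta^2*P + R = 9/11 + 2/21 = 211/231
F_beta = 20/211

20/211


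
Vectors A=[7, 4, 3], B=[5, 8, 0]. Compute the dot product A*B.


Dot product = sum of element-wise products
A[0]*B[0] = 7*5 = 35
A[1]*B[1] = 4*8 = 32
A[2]*B[2] = 3*0 = 0
Sum = 35 + 32 + 0 = 67

67


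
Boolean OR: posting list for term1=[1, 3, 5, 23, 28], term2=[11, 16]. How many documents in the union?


Boolean OR: find union of posting lists
term1 docs: [1, 3, 5, 23, 28]
term2 docs: [11, 16]
Union: [1, 3, 5, 11, 16, 23, 28]
|union| = 7

7


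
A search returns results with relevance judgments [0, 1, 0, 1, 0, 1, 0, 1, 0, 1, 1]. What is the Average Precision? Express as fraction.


Computing P@k for each relevant position:
Position 1: not relevant
Position 2: relevant, P@2 = 1/2 = 1/2
Position 3: not relevant
Position 4: relevant, P@4 = 2/4 = 1/2
Position 5: not relevant
Position 6: relevant, P@6 = 3/6 = 1/2
Position 7: not relevant
Position 8: relevant, P@8 = 4/8 = 1/2
Position 9: not relevant
Position 10: relevant, P@10 = 5/10 = 1/2
Position 11: relevant, P@11 = 6/11 = 6/11
Sum of P@k = 1/2 + 1/2 + 1/2 + 1/2 + 1/2 + 6/11 = 67/22
AP = 67/22 / 6 = 67/132

67/132


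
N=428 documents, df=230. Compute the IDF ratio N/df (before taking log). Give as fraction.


IDF ratio = N / df
= 428 / 230
= 214/115

214/115


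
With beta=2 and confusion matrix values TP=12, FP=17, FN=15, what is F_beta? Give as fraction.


P = TP/(TP+FP) = 12/29 = 12/29
R = TP/(TP+FN) = 12/27 = 4/9
beta^2 = 2^2 = 4
(1 + beta^2) = 5
Numerator = (1+beta^2)*P*R = 80/87
Denominator = beta^2*P + R = 48/29 + 4/9 = 548/261
F_beta = 60/137

60/137


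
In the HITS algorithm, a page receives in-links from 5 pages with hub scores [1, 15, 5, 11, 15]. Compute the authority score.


Authority = sum of hub scores of in-linkers
In-link 1: hub score = 1
In-link 2: hub score = 15
In-link 3: hub score = 5
In-link 4: hub score = 11
In-link 5: hub score = 15
Authority = 1 + 15 + 5 + 11 + 15 = 47

47


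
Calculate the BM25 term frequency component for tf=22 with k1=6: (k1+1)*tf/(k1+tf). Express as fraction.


BM25 TF component = (k1+1)*tf / (k1+tf)
k1 = 6, tf = 22
Numerator = (6+1)*22 = 154
Denominator = 6 + 22 = 28
= 154/28 = 11/2

11/2


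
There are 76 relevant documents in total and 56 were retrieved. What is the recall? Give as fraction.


Recall = retrieved_relevant / total_relevant
= 56 / 76
= 56 / (56 + 20)
= 14/19

14/19


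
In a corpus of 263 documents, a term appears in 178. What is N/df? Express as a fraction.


IDF ratio = N / df
= 263 / 178
= 263/178

263/178


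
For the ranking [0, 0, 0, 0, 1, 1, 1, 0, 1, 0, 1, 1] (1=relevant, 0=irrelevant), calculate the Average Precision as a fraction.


Computing P@k for each relevant position:
Position 1: not relevant
Position 2: not relevant
Position 3: not relevant
Position 4: not relevant
Position 5: relevant, P@5 = 1/5 = 1/5
Position 6: relevant, P@6 = 2/6 = 1/3
Position 7: relevant, P@7 = 3/7 = 3/7
Position 8: not relevant
Position 9: relevant, P@9 = 4/9 = 4/9
Position 10: not relevant
Position 11: relevant, P@11 = 5/11 = 5/11
Position 12: relevant, P@12 = 6/12 = 1/2
Sum of P@k = 1/5 + 1/3 + 3/7 + 4/9 + 5/11 + 1/2 = 16361/6930
AP = 16361/6930 / 6 = 16361/41580

16361/41580


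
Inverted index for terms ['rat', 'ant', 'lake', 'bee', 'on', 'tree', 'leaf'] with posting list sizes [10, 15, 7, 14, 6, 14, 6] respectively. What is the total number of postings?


Summing posting list sizes:
'rat': 10 postings
'ant': 15 postings
'lake': 7 postings
'bee': 14 postings
'on': 6 postings
'tree': 14 postings
'leaf': 6 postings
Total = 10 + 15 + 7 + 14 + 6 + 14 + 6 = 72

72


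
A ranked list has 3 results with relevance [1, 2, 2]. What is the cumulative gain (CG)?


Cumulative Gain = sum of relevance scores
Position 1: rel=1, running sum=1
Position 2: rel=2, running sum=3
Position 3: rel=2, running sum=5
CG = 5

5


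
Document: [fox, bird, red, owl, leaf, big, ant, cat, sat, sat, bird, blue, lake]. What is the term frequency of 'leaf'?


Document has 13 words
Scanning for 'leaf':
Found at positions: [4]
Count = 1

1


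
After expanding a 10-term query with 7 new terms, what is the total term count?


Original terms: 10
Expansion terms: 7
Total = 10 + 7 = 17

17


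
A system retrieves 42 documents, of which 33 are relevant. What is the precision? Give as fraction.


Precision = relevant_retrieved / total_retrieved
= 33 / 42
= 33 / (33 + 9)
= 11/14

11/14


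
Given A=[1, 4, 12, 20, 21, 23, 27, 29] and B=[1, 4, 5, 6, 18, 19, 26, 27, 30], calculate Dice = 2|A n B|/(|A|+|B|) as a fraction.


A intersect B = [1, 4, 27]
|A intersect B| = 3
|A| = 8, |B| = 9
Dice = 2*3 / (8+9)
= 6 / 17 = 6/17

6/17


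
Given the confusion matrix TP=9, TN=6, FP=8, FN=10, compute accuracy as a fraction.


Accuracy = (TP + TN) / (TP + TN + FP + FN)
TP + TN = 9 + 6 = 15
Total = 9 + 6 + 8 + 10 = 33
Accuracy = 15 / 33 = 5/11

5/11


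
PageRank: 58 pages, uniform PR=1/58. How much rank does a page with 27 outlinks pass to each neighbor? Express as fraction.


Initial PR = 1/58 = 1/58
Outlinks = 27
Contribution per link = PR / outlinks
= 1/58 / 27
= 1/1566

1/1566


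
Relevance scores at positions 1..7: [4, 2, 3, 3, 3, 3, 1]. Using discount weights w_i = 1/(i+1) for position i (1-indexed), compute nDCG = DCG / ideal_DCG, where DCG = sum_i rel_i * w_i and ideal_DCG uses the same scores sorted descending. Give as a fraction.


Position discount weights w_i = 1/(i+1) for i=1..7:
Weights = [1/2, 1/3, 1/4, 1/5, 1/6, 1/7, 1/8]
Actual relevance: [4, 2, 3, 3, 3, 3, 1]
DCG = 4/2 + 2/3 + 3/4 + 3/5 + 3/6 + 3/7 + 1/8 = 4259/840
Ideal relevance (sorted desc): [4, 3, 3, 3, 3, 2, 1]
Ideal DCG = 4/2 + 3/3 + 3/4 + 3/5 + 3/6 + 2/7 + 1/8 = 1473/280
nDCG = DCG / ideal_DCG = 4259/840 / 1473/280 = 4259/4419

4259/4419


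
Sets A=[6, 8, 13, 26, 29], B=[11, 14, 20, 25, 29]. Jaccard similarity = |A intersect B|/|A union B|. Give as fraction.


A intersect B = [29]
|A intersect B| = 1
A union B = [6, 8, 11, 13, 14, 20, 25, 26, 29]
|A union B| = 9
Jaccard = 1/9 = 1/9

1/9


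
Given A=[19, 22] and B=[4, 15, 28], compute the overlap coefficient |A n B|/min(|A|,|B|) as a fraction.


A intersect B = []
|A intersect B| = 0
min(|A|, |B|) = min(2, 3) = 2
Overlap = 0 / 2 = 0

0
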